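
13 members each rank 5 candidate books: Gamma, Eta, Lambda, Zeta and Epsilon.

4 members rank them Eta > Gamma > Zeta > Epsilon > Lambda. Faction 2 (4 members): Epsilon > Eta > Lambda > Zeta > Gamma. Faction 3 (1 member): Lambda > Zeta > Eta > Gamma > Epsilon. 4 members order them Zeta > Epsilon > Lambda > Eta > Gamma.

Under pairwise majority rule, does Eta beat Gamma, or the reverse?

Ballots ranking Eta above Gamma: 4 + 4 + 1 + 4 = 13.
Ballots ranking Gamma above Eta: 13 − 13 = 0.
Eta wins the head-to-head 13–0.

Eta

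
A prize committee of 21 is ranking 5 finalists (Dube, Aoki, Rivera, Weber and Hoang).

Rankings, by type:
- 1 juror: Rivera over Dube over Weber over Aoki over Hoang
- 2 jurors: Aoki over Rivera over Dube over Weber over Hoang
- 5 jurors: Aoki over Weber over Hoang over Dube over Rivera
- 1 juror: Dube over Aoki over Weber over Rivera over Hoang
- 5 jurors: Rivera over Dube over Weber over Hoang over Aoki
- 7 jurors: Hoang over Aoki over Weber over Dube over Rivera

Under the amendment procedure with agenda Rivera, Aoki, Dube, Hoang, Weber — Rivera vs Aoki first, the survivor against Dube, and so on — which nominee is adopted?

Weber

Round 1: Rivera vs Aoki — 6–15, Aoki advances.
Round 2: Aoki vs Dube — 14–7, Aoki advances.
Round 3: Aoki vs Hoang — 9–12, Hoang advances.
Round 4: Hoang vs Weber — 7–14, Weber advances.
Weber survives the agenda.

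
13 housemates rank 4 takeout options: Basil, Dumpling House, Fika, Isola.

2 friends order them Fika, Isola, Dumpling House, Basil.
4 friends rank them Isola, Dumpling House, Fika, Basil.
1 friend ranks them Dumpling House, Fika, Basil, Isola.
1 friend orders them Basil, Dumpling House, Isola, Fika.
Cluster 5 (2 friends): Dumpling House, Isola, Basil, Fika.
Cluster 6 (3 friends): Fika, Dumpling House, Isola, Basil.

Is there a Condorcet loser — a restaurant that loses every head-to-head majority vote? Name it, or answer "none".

Basil

Pairwise majorities:
Basil vs Dumpling House: 1 to 12, Dumpling House.
Basil vs Fika: Basil preferred on 1+2 = 3 ballots; Fika wins 10–3.
Basil vs Isola: 1+1 = 2 for Basil, 11 for Isola — Isola by 11–2.
Dumpling House vs Fika: 8 to 5, Dumpling House.
Dumpling House–Isola: Dumpling House 7–6.
Fika vs Isola: Isola, 7–6.
Basil is beaten in every head-to-head and is the Condorcet loser.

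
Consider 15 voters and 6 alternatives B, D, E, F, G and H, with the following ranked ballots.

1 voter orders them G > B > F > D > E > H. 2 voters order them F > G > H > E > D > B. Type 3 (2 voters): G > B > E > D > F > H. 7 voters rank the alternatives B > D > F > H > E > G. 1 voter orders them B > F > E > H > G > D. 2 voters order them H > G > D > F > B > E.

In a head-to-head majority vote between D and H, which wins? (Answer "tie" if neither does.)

Ballots ranking D above H: 1 + 2 + 7 = 10.
Ballots ranking H above D: 15 − 10 = 5.
D wins the head-to-head 10–5.

D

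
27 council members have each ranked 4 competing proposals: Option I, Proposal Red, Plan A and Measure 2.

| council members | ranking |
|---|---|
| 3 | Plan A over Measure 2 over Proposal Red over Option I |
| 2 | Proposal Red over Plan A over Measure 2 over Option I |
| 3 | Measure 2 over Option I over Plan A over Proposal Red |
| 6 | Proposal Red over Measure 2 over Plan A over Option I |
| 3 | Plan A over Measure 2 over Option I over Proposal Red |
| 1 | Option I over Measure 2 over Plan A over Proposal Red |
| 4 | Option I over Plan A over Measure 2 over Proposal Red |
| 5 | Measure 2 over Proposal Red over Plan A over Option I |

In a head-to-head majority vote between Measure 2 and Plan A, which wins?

Ballots ranking Measure 2 above Plan A: 3 + 6 + 1 + 5 = 15.
Ballots ranking Plan A above Measure 2: 27 − 15 = 12.
Measure 2 wins the head-to-head 15–12.

Measure 2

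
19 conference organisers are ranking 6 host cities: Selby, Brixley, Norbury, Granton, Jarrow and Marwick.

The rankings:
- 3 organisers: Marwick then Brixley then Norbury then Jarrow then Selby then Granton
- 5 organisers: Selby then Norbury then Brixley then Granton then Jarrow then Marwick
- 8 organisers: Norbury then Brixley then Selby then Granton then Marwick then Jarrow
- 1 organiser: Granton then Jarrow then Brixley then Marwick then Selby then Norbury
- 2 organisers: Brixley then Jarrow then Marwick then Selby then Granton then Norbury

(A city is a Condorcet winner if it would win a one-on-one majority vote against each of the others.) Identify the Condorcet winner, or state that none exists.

Check each pair by majority over 19 ballots:
Selby vs Brixley: Brixley wins 14–5.
Selby vs Norbury: Norbury, 11–8.
Selby vs Granton: Selby, 18–1.
Selby vs Jarrow: Selby, 13–6.
Selby vs Marwick: Selby wins 13–6.
Brixley vs Norbury: Norbury, 13–6.
Brixley vs Granton: Brixley, 18–1.
Brixley vs Jarrow: Brixley wins 18–1.
Brixley vs Marwick: Brixley, 16–3.
Norbury vs Granton: Norbury wins 16–3.
Norbury vs Jarrow: Norbury, 16–3.
Norbury–Marwick: Norbury 13–6.
Granton–Jarrow: Granton 14–5.
Granton vs Marwick: Granton wins 14–5.
Jarrow vs Marwick: Marwick, 11–8.
Norbury defeats every rival head-to-head and is the Condorcet winner.

Norbury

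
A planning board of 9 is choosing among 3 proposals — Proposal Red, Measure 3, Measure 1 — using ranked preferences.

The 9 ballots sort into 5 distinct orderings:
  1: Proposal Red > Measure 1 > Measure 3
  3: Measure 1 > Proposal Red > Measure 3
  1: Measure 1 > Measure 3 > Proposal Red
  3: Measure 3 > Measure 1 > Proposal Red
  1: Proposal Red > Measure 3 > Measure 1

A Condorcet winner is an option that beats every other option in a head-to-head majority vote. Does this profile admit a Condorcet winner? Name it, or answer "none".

Check each pair by majority over 9 ballots:
Proposal Red vs Measure 3: Proposal Red, 5–4.
Proposal Red vs Measure 1: Measure 1 wins 7–2.
Measure 3–Measure 1: Measure 1 5–4.
Measure 1 beats each of Proposal Red, Measure 3 — Measure 1 is the Condorcet winner.

Measure 1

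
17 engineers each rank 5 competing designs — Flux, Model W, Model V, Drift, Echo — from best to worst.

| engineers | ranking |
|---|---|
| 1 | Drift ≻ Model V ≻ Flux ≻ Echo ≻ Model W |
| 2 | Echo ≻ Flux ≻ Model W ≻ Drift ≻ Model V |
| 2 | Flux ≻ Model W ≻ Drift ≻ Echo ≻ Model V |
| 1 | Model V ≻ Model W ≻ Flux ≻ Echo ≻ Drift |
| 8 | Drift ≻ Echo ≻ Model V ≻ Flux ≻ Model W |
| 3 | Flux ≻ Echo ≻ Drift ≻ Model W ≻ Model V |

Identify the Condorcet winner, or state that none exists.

Drift

Head-to-head results (17 engineers):
Flux vs Model W: Flux, 16–1.
Flux–Model V: Model V 10–7.
Flux–Drift: Drift 9–8.
Flux vs Echo: Echo, 10–7.
Model W vs Model V: Model V, 10–7.
Model W–Drift: Drift 12–5.
Model W–Echo: Echo 14–3.
Model V vs Drift: Drift, 16–1.
Model V vs Echo: Echo wins 15–2.
Drift vs Echo: Drift, 11–6.
Drift defeats every rival head-to-head and is the Condorcet winner.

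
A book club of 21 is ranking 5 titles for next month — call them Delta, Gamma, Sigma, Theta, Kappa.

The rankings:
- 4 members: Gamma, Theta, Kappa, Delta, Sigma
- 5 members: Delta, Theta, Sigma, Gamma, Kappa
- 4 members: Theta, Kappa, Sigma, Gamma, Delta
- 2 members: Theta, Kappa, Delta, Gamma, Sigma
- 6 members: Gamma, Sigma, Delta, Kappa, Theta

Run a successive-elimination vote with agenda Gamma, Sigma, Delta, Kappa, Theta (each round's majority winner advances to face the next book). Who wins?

Theta

Round 1: Gamma vs Sigma — 12–9, Gamma advances.
Round 2: Gamma vs Delta — 14–7, Gamma advances.
Round 3: Gamma vs Kappa — 15–6, Gamma advances.
Round 4: Gamma vs Theta — 10–11, Theta advances.
The agenda winner is Theta.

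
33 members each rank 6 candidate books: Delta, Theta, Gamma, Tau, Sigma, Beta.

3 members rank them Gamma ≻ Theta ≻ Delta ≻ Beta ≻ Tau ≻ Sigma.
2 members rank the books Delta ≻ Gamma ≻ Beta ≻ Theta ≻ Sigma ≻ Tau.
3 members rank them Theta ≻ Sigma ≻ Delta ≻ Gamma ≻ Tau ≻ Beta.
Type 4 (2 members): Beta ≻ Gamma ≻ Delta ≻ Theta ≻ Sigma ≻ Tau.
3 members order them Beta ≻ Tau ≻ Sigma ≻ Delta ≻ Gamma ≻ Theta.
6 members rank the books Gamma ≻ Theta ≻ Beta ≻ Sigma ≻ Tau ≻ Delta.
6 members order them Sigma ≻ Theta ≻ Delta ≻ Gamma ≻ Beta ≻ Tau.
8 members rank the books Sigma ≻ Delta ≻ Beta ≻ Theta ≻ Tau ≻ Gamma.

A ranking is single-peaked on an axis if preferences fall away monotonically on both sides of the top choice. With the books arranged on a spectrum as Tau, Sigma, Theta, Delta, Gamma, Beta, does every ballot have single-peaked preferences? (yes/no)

Axis positions: Tau=1, Sigma=2, Theta=3, Delta=4, Gamma=5, Beta=6.
Type 1: ranking walks positions 5-3-4-6-1-2; Theta is ranked above Delta even though Delta lies between Theta and the peak Gamma on the axis — preferences dip and rise again. Not single-peaked.
Type 2 (peak Delta at position 4): ranking walks positions 4-5-6-3-2-1, expanding outward from the peak — single-peaked.
Type 3 (peak Theta at position 3): ranking walks positions 3-2-4-5-1-6, expanding outward from the peak — single-peaked.
Type 4 (peak Beta at position 6): ranking walks positions 6-5-4-3-2-1, expanding outward from the peak — single-peaked.
Type 5: ranking walks positions 6-1-2-4-5-3; Tau is ranked above Gamma even though Gamma lies between Tau and the peak Beta on the axis — preferences dip and rise again. Not single-peaked.
Type 6: ranking walks positions 5-3-6-2-1-4; Theta is ranked above Delta even though Delta lies between Theta and the peak Gamma on the axis — preferences dip and rise again. Not single-peaked.
Type 7 (peak Sigma at position 2): ranking walks positions 2-3-4-5-6-1, expanding outward from the peak — single-peaked.
Type 8: ranking walks positions 2-4-6-3-1-5; Delta is ranked above Theta even though Theta lies between Delta and the peak Sigma on the axis — preferences dip and rise again. Not single-peaked.
Type 1 violates single-peakedness, so the profile is not single-peaked on this axis.

no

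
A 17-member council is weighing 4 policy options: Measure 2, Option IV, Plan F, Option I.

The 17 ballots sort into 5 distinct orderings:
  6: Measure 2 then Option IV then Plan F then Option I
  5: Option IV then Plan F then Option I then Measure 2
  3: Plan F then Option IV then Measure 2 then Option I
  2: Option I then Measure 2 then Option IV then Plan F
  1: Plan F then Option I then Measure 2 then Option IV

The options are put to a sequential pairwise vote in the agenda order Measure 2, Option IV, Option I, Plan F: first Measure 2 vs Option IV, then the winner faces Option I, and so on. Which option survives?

Plan F

Round 1: Measure 2 vs Option IV — 9–8, Measure 2 advances.
Round 2: Measure 2 vs Option I — 9–8, Measure 2 advances.
Round 3: Measure 2 vs Plan F — 8–9, Plan F advances.
The agenda winner is Plan F.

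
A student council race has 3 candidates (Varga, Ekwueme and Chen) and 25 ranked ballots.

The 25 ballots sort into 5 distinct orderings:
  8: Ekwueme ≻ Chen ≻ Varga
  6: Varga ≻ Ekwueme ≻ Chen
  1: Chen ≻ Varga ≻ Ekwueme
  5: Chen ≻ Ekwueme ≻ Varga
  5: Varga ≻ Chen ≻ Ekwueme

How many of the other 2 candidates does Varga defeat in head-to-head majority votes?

Varga against each rival (25 voters):
Varga vs Ekwueme: Varga is ranked higher on 6+1+5 = 12 ballots, Ekwueme on 13. Ekwueme wins 13–12.
Varga vs Chen: Chen, 14–11.
Varga beats no one; loses to Ekwueme, Chen — 0 pairwise wins.

0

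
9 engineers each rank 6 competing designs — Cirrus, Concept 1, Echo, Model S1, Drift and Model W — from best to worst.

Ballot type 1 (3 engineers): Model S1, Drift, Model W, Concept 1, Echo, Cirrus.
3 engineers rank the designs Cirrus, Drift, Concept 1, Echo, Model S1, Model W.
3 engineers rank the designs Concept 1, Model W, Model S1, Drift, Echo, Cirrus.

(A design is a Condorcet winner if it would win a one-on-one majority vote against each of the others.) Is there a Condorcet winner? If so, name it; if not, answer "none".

none

Head-to-head results (9 engineers):
Cirrus vs Concept 1: 3 to 6, Concept 1.
Cirrus vs Echo: Cirrus preferred on 3 ballots; Echo wins 6–3.
Cirrus vs Model S1: Cirrus preferred on 3 ballots; Model S1 wins 6–3.
Cirrus vs Drift: 3 to 6, Drift.
Cirrus vs Model W: 3 for Cirrus, 6 for Model W — Model W by 6–3.
Concept 1 vs Echo: Concept 1 is ranked higher on 3+3+3 = 9 ballots, Echo on 0. Concept 1 wins 9–0.
Concept 1 vs Model S1: 3+3 = 6 for Concept 1, 3 for Model S1 — Concept 1 by 6–3.
Concept 1 vs Drift: 3 to 6, Drift.
Concept 1 vs Model W: Concept 1 preferred on 3+3 = 6 ballots; Concept 1 wins 6–3.
Echo vs Model S1: 3 for Echo, 6 for Model S1 — Model S1 by 6–3.
Echo vs Drift: Echo is ranked higher on 0 ballots, Drift on 9. Drift wins 9–0.
Echo vs Model W: 3 for Echo, 6 for Model W — Model W by 6–3.
Model S1 vs Drift: Model S1 is ranked higher on 3+3 = 6 ballots, Drift on 3. Model S1 wins 6–3.
Model S1 vs Model W: 6 to 3, Model S1.
Drift vs Model W: 3+3 = 6 for Drift, 3 for Model W — Drift by 6–3.
No design is unbeaten: Cirrus loses to Concept 1; Concept 1 loses to Drift; Echo loses to Concept 1; Model S1 loses to Concept 1; Drift loses to Model S1; Model W loses to Concept 1. In particular Concept 1 beats Model S1 beats Drift beats Concept 1 is a majority cycle — no Condorcet winner exists.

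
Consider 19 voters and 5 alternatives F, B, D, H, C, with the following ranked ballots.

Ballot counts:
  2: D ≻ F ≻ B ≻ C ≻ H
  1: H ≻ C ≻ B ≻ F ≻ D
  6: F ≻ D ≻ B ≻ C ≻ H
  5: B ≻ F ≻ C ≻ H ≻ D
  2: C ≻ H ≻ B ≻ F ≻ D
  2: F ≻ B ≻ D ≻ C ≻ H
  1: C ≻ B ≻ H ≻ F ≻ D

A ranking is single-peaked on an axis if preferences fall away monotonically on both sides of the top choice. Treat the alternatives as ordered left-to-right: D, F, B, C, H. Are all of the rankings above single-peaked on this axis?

Axis positions: D=1, F=2, B=3, C=4, H=5.
Ballot type 1 (peak D at position 1): ranking walks positions 1-2-3-4-5, expanding outward from the peak — single-peaked.
Ballot type 2 (peak H at position 5): ranking walks positions 5-4-3-2-1, expanding outward from the peak — single-peaked.
Ballot type 3 (peak F at position 2): ranking walks positions 2-1-3-4-5, expanding outward from the peak — single-peaked.
Ballot type 4 (peak B at position 3): ranking walks positions 3-2-4-5-1, expanding outward from the peak — single-peaked.
Ballot type 5 (peak C at position 4): ranking walks positions 4-5-3-2-1, expanding outward from the peak — single-peaked.
Ballot type 6 (peak F at position 2): ranking walks positions 2-3-1-4-5, expanding outward from the peak — single-peaked.
Ballot type 7 (peak C at position 4): ranking walks positions 4-3-5-2-1, expanding outward from the peak — single-peaked.
Every ranking is single-peaked on this axis.

yes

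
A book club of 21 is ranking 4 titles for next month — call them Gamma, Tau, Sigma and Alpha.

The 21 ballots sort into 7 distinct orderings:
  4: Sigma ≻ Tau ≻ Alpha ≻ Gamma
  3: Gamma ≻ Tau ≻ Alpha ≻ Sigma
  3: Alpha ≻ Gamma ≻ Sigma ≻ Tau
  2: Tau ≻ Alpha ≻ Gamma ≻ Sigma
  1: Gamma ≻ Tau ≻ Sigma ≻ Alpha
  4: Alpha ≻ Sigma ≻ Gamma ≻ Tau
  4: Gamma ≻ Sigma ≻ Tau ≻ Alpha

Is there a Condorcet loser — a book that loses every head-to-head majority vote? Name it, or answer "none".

none

Head-to-head results (21 members):
Gamma vs Tau: 3+3+1+4+4 = 15 for Gamma, 6 for Tau — Gamma by 15–6.
Gamma vs Sigma: 13 to 8, Gamma.
Gamma–Alpha: Alpha 13–8.
Tau vs Sigma: Sigma wins 15–6.
Tau–Alpha: Tau 14–7.
Sigma vs Alpha: 4+1+4 = 9 for Sigma, 12 for Alpha — Alpha by 12–9.
Each book has at least one pairwise win (Gamma beats Tau; Tau beats Alpha; Sigma beats Tau; Alpha beats Gamma) — no Condorcet loser.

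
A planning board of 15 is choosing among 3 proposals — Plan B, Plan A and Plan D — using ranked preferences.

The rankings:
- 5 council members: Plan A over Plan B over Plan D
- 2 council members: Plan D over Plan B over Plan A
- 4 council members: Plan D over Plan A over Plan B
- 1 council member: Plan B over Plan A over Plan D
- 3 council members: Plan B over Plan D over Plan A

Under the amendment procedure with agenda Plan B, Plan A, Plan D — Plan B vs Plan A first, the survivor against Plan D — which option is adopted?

Plan D

Round 1: Plan B vs Plan A — 6–9, Plan A advances.
Round 2: Plan A vs Plan D — 6–9, Plan D advances.
Plan D survives the agenda.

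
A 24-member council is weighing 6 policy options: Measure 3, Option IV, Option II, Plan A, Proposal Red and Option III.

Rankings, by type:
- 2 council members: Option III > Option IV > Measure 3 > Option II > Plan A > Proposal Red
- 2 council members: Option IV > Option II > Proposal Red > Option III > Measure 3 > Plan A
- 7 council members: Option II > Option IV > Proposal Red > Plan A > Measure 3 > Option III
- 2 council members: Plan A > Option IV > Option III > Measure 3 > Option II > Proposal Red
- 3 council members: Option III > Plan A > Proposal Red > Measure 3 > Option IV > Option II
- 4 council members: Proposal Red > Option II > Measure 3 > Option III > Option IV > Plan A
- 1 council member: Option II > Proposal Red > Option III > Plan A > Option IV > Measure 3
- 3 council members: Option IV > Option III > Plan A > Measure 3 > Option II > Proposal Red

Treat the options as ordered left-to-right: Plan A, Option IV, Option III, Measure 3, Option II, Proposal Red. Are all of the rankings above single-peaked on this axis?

Axis positions: Plan A=1, Option IV=2, Option III=3, Measure 3=4, Option II=5, Proposal Red=6.
Type 1 (peak Option III at position 3): ranking walks positions 3-2-4-5-1-6, expanding outward from the peak — single-peaked.
Type 2: ranking walks positions 2-5-6-3-4-1; Option II is ranked above Option III even though Option III lies between Option II and the peak Option IV on the axis — preferences dip and rise again. Not single-peaked.
Type 3: ranking walks positions 5-2-6-1-4-3; Option IV is ranked above Measure 3 even though Measure 3 lies between Option IV and the peak Option II on the axis — preferences dip and rise again. Not single-peaked.
Type 4 (peak Plan A at position 1): ranking walks positions 1-2-3-4-5-6, expanding outward from the peak — single-peaked.
Type 5: ranking walks positions 3-1-6-4-2-5; Plan A is ranked above Option IV even though Option IV lies between Plan A and the peak Option III on the axis — preferences dip and rise again. Not single-peaked.
Type 6 (peak Proposal Red at position 6): ranking walks positions 6-5-4-3-2-1, expanding outward from the peak — single-peaked.
Type 7: ranking walks positions 5-6-3-1-2-4; Option III is ranked above Measure 3 even though Measure 3 lies between Option III and the peak Option II on the axis — preferences dip and rise again. Not single-peaked.
Type 8 (peak Option IV at position 2): ranking walks positions 2-3-1-4-5-6, expanding outward from the peak — single-peaked.
Type 2 violates single-peakedness, so the profile is not single-peaked on this axis.

no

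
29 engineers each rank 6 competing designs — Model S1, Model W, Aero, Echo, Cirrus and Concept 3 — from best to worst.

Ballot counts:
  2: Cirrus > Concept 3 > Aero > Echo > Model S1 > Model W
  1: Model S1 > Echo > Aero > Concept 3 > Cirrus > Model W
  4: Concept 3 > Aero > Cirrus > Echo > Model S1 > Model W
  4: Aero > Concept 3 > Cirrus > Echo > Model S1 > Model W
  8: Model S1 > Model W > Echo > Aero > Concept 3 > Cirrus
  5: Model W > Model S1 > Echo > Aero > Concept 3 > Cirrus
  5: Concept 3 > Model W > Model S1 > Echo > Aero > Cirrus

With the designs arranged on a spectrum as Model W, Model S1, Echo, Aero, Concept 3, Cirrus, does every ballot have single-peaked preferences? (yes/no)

no

Axis positions: Model W=1, Model S1=2, Echo=3, Aero=4, Concept 3=5, Cirrus=6.
Group 1 (peak Cirrus at position 6): ranking walks positions 6-5-4-3-2-1, expanding outward from the peak — single-peaked.
Group 2 (peak Model S1 at position 2): ranking walks positions 2-3-4-5-6-1, expanding outward from the peak — single-peaked.
Group 3 (peak Concept 3 at position 5): ranking walks positions 5-4-6-3-2-1, expanding outward from the peak — single-peaked.
Group 4 (peak Aero at position 4): ranking walks positions 4-5-6-3-2-1, expanding outward from the peak — single-peaked.
Group 5 (peak Model S1 at position 2): ranking walks positions 2-1-3-4-5-6, expanding outward from the peak — single-peaked.
Group 6 (peak Model W at position 1): ranking walks positions 1-2-3-4-5-6, expanding outward from the peak — single-peaked.
Group 7: ranking walks positions 5-1-2-3-4-6; Model W is ranked above Aero even though Aero lies between Model W and the peak Concept 3 on the axis — preferences dip and rise again. Not single-peaked.
Group 7 violates single-peakedness, so the profile is not single-peaked on this axis.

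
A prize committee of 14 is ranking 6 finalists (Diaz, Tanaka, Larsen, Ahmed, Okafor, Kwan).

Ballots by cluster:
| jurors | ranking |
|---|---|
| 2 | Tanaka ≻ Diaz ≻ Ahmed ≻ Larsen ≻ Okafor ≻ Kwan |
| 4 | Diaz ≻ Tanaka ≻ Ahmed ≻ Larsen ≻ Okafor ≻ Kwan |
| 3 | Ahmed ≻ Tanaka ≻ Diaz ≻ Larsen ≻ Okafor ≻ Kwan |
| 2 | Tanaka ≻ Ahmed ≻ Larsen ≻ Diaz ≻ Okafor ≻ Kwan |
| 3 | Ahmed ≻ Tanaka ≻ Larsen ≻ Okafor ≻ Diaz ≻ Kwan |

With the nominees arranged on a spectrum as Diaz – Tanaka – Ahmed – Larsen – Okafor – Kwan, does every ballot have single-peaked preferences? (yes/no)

yes

Axis positions: Diaz=1, Tanaka=2, Ahmed=3, Larsen=4, Okafor=5, Kwan=6.
Cluster 1 (peak Tanaka at position 2): ranking walks positions 2-1-3-4-5-6, expanding outward from the peak — single-peaked.
Cluster 2 (peak Diaz at position 1): ranking walks positions 1-2-3-4-5-6, expanding outward from the peak — single-peaked.
Cluster 3 (peak Ahmed at position 3): ranking walks positions 3-2-1-4-5-6, expanding outward from the peak — single-peaked.
Cluster 4 (peak Tanaka at position 2): ranking walks positions 2-3-4-1-5-6, expanding outward from the peak — single-peaked.
Cluster 5 (peak Ahmed at position 3): ranking walks positions 3-2-4-5-1-6, expanding outward from the peak — single-peaked.
Every ranking is single-peaked on this axis.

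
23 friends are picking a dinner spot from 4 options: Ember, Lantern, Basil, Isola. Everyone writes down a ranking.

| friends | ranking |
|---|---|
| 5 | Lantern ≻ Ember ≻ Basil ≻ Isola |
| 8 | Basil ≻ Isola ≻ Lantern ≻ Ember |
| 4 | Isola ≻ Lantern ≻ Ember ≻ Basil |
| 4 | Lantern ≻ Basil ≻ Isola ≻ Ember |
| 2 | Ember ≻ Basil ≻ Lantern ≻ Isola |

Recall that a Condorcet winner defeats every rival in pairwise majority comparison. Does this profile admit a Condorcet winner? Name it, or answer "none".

none

Head-to-head results (23 friends):
Ember vs Lantern: Lantern wins 21–2.
Ember vs Basil: Basil wins 12–11.
Ember–Isola: Isola 16–7.
Lantern vs Basil: Lantern, 13–10.
Lantern–Isola: Isola 12–11.
Basil vs Isola: Basil, 19–4.
No restaurant is unbeaten: Ember loses to Lantern; Lantern loses to Isola; Basil loses to Lantern; Isola loses to Basil. In particular Lantern > Basil > Isola > Lantern is a majority cycle — no Condorcet winner exists.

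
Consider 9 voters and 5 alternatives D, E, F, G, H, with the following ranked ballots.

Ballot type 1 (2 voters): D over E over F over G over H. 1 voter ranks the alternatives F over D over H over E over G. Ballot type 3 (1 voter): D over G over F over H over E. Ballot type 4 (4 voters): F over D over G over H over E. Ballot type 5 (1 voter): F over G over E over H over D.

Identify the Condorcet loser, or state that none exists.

Head-to-head results (9 voters):
D vs E: 2+1+1+4 = 8 for D, 1 for E — D by 8–1.
D–F: F 6–3.
D vs G: 8 to 1, D.
D vs H: 2+1+1+4 = 8 for D, 1 for H — D by 8–1.
E vs F: 2 for E, 7 for F — F by 7–2.
E vs G: G, 6–3.
E vs H: H, 6–3.
F vs G: F preferred on 2+1+4+1 = 8 ballots; F wins 8–1.
F vs H: F preferred on 2+1+1+4+1 = 9 ballots; F wins 9–0.
G vs H: G preferred on 2+1+4+1 = 8 ballots; G wins 8–1.
Only E has no wins; E is the Condorcet loser.

E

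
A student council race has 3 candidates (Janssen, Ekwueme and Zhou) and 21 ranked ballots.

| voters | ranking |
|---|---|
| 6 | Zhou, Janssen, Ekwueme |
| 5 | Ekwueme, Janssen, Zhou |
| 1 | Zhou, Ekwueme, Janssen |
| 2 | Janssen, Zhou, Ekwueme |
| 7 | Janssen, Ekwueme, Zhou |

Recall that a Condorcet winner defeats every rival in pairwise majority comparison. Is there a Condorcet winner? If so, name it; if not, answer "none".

Janssen

Check each pair by majority over 21 ballots:
Janssen vs Ekwueme: Janssen wins 15–6.
Janssen vs Zhou: Janssen, 14–7.
Ekwueme vs Zhou: Ekwueme wins 12–9.
Only Janssen has no losses; Janssen is the Condorcet winner.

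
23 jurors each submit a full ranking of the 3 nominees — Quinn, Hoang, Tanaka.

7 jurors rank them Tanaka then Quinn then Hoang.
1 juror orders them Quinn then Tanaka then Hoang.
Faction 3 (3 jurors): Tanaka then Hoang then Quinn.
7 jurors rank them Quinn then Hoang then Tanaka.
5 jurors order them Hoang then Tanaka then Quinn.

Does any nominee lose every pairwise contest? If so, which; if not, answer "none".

none

Head-to-head results (23 jurors):
Quinn–Hoang: Quinn 15–8.
Quinn vs Tanaka: Quinn is ranked higher on 1+7 = 8 ballots, Tanaka on 15. Tanaka wins 15–8.
Hoang–Tanaka: Hoang 12–11.
Each nominee has at least one pairwise win (Quinn beats Hoang; Hoang beats Tanaka; Tanaka beats Quinn) — no Condorcet loser.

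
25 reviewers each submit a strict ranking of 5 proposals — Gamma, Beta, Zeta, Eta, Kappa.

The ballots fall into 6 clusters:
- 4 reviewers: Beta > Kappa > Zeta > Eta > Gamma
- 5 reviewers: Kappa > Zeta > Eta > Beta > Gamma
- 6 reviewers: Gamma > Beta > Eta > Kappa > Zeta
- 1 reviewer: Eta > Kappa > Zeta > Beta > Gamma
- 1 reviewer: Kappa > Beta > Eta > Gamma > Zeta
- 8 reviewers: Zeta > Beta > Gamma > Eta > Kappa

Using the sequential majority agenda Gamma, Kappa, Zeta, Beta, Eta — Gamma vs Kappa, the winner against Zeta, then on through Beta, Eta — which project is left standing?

Round 1: Gamma vs Kappa — 14–11, Gamma advances.
Round 2: Gamma vs Zeta — 7–18, Zeta advances.
Round 3: Zeta vs Beta — 14–11, Zeta advances.
Round 4: Zeta vs Eta — 17–8, Zeta advances.
Zeta survives the agenda.

Zeta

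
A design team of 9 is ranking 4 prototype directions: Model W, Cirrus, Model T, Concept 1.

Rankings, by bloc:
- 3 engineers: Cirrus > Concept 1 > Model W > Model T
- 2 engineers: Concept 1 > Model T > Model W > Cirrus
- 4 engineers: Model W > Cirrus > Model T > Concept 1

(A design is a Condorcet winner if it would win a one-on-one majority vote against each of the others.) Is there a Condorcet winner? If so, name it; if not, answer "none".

none

Check each pair by majority over 9 ballots:
Model W vs Cirrus: 2+4 = 6 for Model W, 3 for Cirrus — Model W by 6–3.
Model W vs Model T: Model W preferred on 3+4 = 7 ballots; Model W wins 7–2.
Model W vs Concept 1: 4 for Model W, 5 for Concept 1 — Concept 1 by 5–4.
Cirrus vs Model T: Cirrus preferred on 3+4 = 7 ballots; Cirrus wins 7–2.
Cirrus vs Concept 1: Cirrus is ranked higher on 3+4 = 7 ballots, Concept 1 on 2. Cirrus wins 7–2.
Model T vs Concept 1: 4 for Model T, 5 for Concept 1 — Concept 1 by 5–4.
No design is unbeaten: Model W loses to Concept 1; Cirrus loses to Model W; Model T loses to Model W; Concept 1 loses to Cirrus. In particular Model W → Cirrus → Concept 1 → Model W is a majority cycle — no Condorcet winner exists.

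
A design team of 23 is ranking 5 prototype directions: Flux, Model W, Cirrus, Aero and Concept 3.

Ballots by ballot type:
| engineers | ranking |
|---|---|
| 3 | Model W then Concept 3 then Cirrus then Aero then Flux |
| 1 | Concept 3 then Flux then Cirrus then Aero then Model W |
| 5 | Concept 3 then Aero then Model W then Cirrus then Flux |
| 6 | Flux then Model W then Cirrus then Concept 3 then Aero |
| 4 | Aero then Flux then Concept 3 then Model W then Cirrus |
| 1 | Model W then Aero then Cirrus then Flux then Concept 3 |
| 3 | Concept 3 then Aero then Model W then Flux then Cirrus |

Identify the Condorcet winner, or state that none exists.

Pairwise majorities:
Flux–Model W: Model W 12–11.
Flux–Cirrus: Flux 14–9.
Flux vs Aero: Aero, 16–7.
Flux vs Concept 3: Concept 3, 12–11.
Model W vs Cirrus: Model W wins 22–1.
Model W vs Aero: Aero wins 13–10.
Model W vs Concept 3: Concept 3 wins 13–10.
Cirrus–Aero: Aero 13–10.
Cirrus vs Concept 3: Concept 3, 16–7.
Aero vs Concept 3: Concept 3, 18–5.
Concept 3 beats each of Flux, Model W, Cirrus, Aero — Concept 3 is the Condorcet winner.

Concept 3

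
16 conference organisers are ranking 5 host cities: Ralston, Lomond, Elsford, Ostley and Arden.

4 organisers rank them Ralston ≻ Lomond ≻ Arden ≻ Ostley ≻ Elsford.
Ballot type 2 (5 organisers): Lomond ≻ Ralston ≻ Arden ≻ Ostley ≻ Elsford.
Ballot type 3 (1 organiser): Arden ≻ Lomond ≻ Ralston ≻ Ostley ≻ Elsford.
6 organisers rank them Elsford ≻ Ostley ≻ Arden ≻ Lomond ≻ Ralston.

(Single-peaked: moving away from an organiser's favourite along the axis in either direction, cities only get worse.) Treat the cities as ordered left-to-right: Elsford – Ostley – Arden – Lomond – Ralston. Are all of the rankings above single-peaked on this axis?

yes

Axis positions: Elsford=1, Ostley=2, Arden=3, Lomond=4, Ralston=5.
Ballot type 1 (peak Ralston at position 5): ranking walks positions 5-4-3-2-1, expanding outward from the peak — single-peaked.
Ballot type 2 (peak Lomond at position 4): ranking walks positions 4-5-3-2-1, expanding outward from the peak — single-peaked.
Ballot type 3 (peak Arden at position 3): ranking walks positions 3-4-5-2-1, expanding outward from the peak — single-peaked.
Ballot type 4 (peak Elsford at position 1): ranking walks positions 1-2-3-4-5, expanding outward from the peak — single-peaked.
Every ranking is single-peaked on this axis.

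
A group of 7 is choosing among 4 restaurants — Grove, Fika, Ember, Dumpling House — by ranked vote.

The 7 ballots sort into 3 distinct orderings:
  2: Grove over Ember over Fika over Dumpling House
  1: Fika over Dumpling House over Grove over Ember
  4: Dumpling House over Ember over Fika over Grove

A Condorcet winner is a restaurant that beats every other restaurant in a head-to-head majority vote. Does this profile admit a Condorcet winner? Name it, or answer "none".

Dumpling House

Pairwise majorities:
Grove vs Fika: Fika, 5–2.
Grove vs Ember: Ember, 4–3.
Grove vs Dumpling House: Grove is ranked higher on 2 ballots, Dumpling House on 5. Dumpling House wins 5–2.
Fika–Ember: Ember 6–1.
Fika vs Dumpling House: Fika preferred on 2+1 = 3 ballots; Dumpling House wins 4–3.
Ember vs Dumpling House: 2 for Ember, 5 for Dumpling House — Dumpling House by 5–2.
Dumpling House wins every pairwise contest, so Dumpling House is the Condorcet winner.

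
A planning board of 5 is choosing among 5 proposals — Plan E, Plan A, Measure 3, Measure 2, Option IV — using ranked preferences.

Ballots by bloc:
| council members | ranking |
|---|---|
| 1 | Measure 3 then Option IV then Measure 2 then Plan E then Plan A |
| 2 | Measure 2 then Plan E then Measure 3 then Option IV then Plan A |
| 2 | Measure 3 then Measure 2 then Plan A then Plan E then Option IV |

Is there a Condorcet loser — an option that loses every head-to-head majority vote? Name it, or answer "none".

Pairwise majorities:
Plan E vs Plan A: Plan E, 3–2.
Plan E vs Measure 3: Plan E is ranked higher on 2 ballots, Measure 3 on 3. Measure 3 wins 3–2.
Plan E vs Measure 2: 0 for Plan E, 5 for Measure 2 — Measure 2 by 5–0.
Plan E vs Option IV: 4 to 1, Plan E.
Plan A vs Measure 3: 0 for Plan A, 5 for Measure 3 — Measure 3 by 5–0.
Plan A vs Measure 2: Measure 2 wins 5–0.
Plan A vs Option IV: Plan A preferred on 2 ballots; Option IV wins 3–2.
Measure 3 vs Measure 2: 3 to 2, Measure 3.
Measure 3 vs Option IV: 5 to 0, Measure 3.
Measure 2 vs Option IV: Measure 2 is ranked higher on 2+2 = 4 ballots, Option IV on 1. Measure 2 wins 4–1.
Plan A loses to every other option — it is the Condorcet loser.

Plan A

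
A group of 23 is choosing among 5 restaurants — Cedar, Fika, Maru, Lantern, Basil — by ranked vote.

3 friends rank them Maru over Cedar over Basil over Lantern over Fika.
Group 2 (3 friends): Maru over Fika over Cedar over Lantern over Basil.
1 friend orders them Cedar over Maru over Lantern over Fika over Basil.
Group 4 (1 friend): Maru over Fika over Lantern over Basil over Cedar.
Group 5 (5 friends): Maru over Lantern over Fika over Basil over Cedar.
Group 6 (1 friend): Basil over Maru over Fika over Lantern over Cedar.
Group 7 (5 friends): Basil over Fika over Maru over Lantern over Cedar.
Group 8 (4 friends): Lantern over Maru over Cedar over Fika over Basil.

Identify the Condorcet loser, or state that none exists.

Cedar

Head-to-head results (23 friends):
Cedar vs Fika: Cedar preferred on 3+1+4 = 8 ballots; Fika wins 15–8.
Cedar vs Maru: Cedar preferred on 1 ballot; Maru wins 22–1.
Cedar vs Lantern: Cedar preferred on 3+3+1 = 7 ballots; Lantern wins 16–7.
Cedar vs Basil: Basil wins 12–11.
Fika vs Maru: Maru, 18–5.
Fika vs Lantern: 10 to 13, Lantern.
Fika vs Basil: Fika wins 14–9.
Maru vs Lantern: Maru wins 19–4.
Maru vs Basil: 17 to 6, Maru.
Lantern vs Basil: Lantern preferred on 3+1+1+5+4 = 14 ballots; Lantern wins 14–9.
Only Cedar has no wins; Cedar is the Condorcet loser.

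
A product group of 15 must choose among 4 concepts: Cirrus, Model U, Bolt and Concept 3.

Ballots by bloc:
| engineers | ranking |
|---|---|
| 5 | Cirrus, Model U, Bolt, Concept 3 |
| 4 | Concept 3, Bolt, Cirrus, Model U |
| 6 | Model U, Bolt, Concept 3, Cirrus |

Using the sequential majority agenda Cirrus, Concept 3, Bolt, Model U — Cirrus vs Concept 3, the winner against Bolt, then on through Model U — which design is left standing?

Model U

Round 1: Cirrus vs Concept 3 — 5–10, Concept 3 advances.
Round 2: Concept 3 vs Bolt — 4–11, Bolt advances.
Round 3: Bolt vs Model U — 4–11, Model U advances.
The agenda winner is Model U.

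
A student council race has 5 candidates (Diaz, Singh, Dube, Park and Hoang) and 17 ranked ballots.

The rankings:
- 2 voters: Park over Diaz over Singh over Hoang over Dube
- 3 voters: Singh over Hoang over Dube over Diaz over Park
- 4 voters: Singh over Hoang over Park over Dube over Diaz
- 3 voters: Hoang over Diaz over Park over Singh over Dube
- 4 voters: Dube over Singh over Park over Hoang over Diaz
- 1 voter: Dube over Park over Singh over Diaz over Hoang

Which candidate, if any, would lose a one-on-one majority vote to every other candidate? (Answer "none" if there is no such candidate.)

Diaz

Pairwise majorities:
Diaz vs Singh: Singh wins 12–5.
Diaz vs Dube: Diaz is ranked higher on 2+3 = 5 ballots, Dube on 12. Dube wins 12–5.
Diaz–Park: Park 11–6.
Diaz vs Hoang: 3 to 14, Hoang.
Singh vs Dube: Singh wins 12–5.
Singh vs Park: 11 to 6, Singh.
Singh vs Hoang: Singh, 14–3.
Dube–Park: Park 9–8.
Dube vs Hoang: Hoang, 12–5.
Park–Hoang: Hoang 10–7.
Diaz is beaten in every head-to-head and is the Condorcet loser.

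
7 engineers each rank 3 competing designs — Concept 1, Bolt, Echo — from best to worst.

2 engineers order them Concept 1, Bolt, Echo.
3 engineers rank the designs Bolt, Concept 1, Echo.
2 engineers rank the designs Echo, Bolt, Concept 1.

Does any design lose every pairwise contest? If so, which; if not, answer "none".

Pairwise majorities:
Concept 1 vs Bolt: Concept 1 is ranked higher on 2 ballots, Bolt on 5. Bolt wins 5–2.
Concept 1 vs Echo: Concept 1, 5–2.
Bolt vs Echo: 5 to 2, Bolt.
Echo loses to every other design — it is the Condorcet loser.

Echo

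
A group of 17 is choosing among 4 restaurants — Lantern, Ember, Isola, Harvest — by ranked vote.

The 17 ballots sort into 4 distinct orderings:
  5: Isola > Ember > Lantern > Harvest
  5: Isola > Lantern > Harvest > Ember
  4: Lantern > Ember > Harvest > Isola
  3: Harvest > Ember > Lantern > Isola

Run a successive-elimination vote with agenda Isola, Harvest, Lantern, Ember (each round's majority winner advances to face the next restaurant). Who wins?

Round 1: Isola vs Harvest — 10–7, Isola advances.
Round 2: Isola vs Lantern — 10–7, Isola advances.
Round 3: Isola vs Ember — 10–7, Isola advances.
The agenda winner is Isola.

Isola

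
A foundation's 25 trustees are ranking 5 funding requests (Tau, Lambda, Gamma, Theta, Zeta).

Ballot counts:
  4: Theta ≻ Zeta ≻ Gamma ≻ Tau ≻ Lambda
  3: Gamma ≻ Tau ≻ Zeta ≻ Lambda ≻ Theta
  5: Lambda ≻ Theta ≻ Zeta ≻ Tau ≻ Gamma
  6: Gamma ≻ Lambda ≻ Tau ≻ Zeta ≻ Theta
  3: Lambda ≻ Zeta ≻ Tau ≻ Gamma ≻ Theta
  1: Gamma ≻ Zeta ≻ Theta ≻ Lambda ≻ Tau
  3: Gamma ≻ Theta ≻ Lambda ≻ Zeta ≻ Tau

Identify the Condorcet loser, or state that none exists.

Tau

Head-to-head results (25 reviewers):
Tau vs Lambda: Lambda wins 18–7.
Tau vs Gamma: 8 to 17, Gamma.
Tau vs Theta: Tau preferred on 3+6+3 = 12 ballots; Theta wins 13–12.
Tau vs Zeta: 3+6 = 9 for Tau, 16 for Zeta — Zeta by 16–9.
Lambda vs Gamma: Gamma wins 17–8.
Lambda–Theta: Lambda 17–8.
Lambda vs Zeta: Lambda wins 17–8.
Gamma vs Theta: 3+6+3+1+3 = 16 for Gamma, 9 for Theta — Gamma by 16–9.
Gamma vs Zeta: Gamma preferred on 3+6+1+3 = 13 ballots; Gamma wins 13–12.
Theta–Zeta: Zeta 13–12.
Only Tau has no wins; Tau is the Condorcet loser.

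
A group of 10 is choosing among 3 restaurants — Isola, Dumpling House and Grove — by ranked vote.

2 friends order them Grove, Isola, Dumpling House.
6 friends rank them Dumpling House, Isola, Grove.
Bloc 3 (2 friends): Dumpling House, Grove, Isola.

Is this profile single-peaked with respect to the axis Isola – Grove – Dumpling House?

no

Axis positions: Isola=1, Grove=2, Dumpling House=3.
Bloc 1 (peak Grove at position 2): ranking walks positions 2-1-3, expanding outward from the peak — single-peaked.
Bloc 2: ranking walks positions 3-1-2; Isola is ranked above Grove even though Grove lies between Isola and the peak Dumpling House on the axis — preferences dip and rise again. Not single-peaked.
Bloc 3 (peak Dumpling House at position 3): ranking walks positions 3-2-1, expanding outward from the peak — single-peaked.
Bloc 2 violates single-peakedness, so the profile is not single-peaked on this axis.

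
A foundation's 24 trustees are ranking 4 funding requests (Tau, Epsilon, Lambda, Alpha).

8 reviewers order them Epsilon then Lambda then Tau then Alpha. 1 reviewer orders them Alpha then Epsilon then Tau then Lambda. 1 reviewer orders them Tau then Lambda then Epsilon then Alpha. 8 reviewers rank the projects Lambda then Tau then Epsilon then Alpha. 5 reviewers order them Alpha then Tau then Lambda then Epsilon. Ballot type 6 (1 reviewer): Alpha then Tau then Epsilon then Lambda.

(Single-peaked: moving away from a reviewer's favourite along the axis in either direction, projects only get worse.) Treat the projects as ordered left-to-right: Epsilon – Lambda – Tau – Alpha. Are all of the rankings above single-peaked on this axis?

no

Axis positions: Epsilon=1, Lambda=2, Tau=3, Alpha=4.
Ballot type 1 (peak Epsilon at position 1): ranking walks positions 1-2-3-4, expanding outward from the peak — single-peaked.
Ballot type 2: ranking walks positions 4-1-3-2; Epsilon is ranked above Tau even though Tau lies between Epsilon and the peak Alpha on the axis — preferences dip and rise again. Not single-peaked.
Ballot type 3 (peak Tau at position 3): ranking walks positions 3-2-1-4, expanding outward from the peak — single-peaked.
Ballot type 4 (peak Lambda at position 2): ranking walks positions 2-3-1-4, expanding outward from the peak — single-peaked.
Ballot type 5 (peak Alpha at position 4): ranking walks positions 4-3-2-1, expanding outward from the peak — single-peaked.
Ballot type 6: ranking walks positions 4-3-1-2; Epsilon is ranked above Lambda even though Lambda lies between Epsilon and the peak Alpha on the axis — preferences dip and rise again. Not single-peaked.
Ballot type 2 violates single-peakedness, so the profile is not single-peaked on this axis.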